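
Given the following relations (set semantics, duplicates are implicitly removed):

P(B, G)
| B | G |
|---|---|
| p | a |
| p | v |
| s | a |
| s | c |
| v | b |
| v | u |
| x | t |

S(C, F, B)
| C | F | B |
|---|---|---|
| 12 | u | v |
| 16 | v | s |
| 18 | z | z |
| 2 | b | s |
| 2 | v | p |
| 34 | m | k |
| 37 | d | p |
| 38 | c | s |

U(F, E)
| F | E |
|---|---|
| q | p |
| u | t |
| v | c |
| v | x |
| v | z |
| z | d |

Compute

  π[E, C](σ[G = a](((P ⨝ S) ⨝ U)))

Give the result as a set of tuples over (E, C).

{(c, 16), (c, 2), (x, 16), (x, 2), (z, 16), (z, 2)}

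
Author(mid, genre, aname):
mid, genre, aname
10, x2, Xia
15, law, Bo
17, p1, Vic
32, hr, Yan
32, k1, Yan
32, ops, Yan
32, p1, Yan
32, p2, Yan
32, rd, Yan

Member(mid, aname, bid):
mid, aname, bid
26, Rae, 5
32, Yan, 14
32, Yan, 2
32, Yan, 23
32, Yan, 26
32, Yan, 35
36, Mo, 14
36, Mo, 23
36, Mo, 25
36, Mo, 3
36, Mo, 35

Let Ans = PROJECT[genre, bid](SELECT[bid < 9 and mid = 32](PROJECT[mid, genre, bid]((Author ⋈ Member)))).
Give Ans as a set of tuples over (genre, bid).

Author ⋈ Member (natural join on mid, aname): {(32, hr, Yan, 14), (32, hr, Yan, 2), (32, hr, Yan, 23), (32, hr, Yan, 26), (32, hr, Yan, 35), (32, k1, Yan, 14), (32, k1, Yan, 2), (32, k1, Yan, 23), (32, k1, Yan, 26), (32, k1, Yan, 35), (32, ops, Yan, 14), (32, ops, Yan, 2), (32, ops, Yan, 23), (32, ops, Yan, 26), (32, ops, Yan, 35), (32, p1, Yan, 14), (32, p1, Yan, 2), (32, p1, Yan, 23), (32, p1, Yan, 26), (32, p1, Yan, 35), (32, p2, Yan, 14), (32, p2, Yan, 2), (32, p2, Yan, 23), (32, p2, Yan, 26), (32, p2, Yan, 35), (32, rd, Yan, 14), (32, rd, Yan, 2), (32, rd, Yan, 23), (32, rd, Yan, 26), (32, rd, Yan, 35)}
π_{mid, genre, bid} gives {(32, hr, 14), (32, hr, 2), (32, hr, 23), (32, hr, 26), (32, hr, 35), (32, k1, 14), (32, k1, 2), (32, k1, 23), (32, k1, 26), (32, k1, 35), (32, ops, 14), (32, ops, 2), (32, ops, 23), (32, ops, 26), (32, ops, 35), (32, p1, 14), (32, p1, 2), (32, p1, 23), (32, p1, 26), (32, p1, 35), (32, p2, 14), (32, p2, 2), (32, p2, 23), (32, p2, 26), (32, p2, 35), (32, rd, 14), (32, rd, 2), (32, rd, 23), (32, rd, 26), (32, rd, 35)}.
Apply σ_{bid < 9 and mid = 32}; surviving tuples: {(32, hr, 2), (32, k1, 2), (32, ops, 2), (32, p1, 2), (32, p2, 2), (32, rd, 2)}
π_{genre, bid} gives {(hr, 2), (k1, 2), (ops, 2), (p1, 2), (p2, 2), (rd, 2)}.

{(hr, 2), (k1, 2), (ops, 2), (p1, 2), (p2, 2), (rd, 2)}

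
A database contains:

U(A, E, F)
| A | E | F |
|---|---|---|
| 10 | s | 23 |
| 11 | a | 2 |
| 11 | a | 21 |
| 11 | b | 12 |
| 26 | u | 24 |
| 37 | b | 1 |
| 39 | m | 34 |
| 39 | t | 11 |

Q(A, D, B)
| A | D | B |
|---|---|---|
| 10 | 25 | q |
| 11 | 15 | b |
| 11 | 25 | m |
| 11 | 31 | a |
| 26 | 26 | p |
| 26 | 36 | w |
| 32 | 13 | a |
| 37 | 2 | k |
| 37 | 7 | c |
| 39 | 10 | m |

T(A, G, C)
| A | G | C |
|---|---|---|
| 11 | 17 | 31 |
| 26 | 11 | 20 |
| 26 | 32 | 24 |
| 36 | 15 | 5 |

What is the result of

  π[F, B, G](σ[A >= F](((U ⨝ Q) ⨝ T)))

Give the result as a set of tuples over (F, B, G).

{(2, a, 17), (2, b, 17), (2, m, 17), (24, p, 11), (24, p, 32), (24, w, 11), (24, w, 32)}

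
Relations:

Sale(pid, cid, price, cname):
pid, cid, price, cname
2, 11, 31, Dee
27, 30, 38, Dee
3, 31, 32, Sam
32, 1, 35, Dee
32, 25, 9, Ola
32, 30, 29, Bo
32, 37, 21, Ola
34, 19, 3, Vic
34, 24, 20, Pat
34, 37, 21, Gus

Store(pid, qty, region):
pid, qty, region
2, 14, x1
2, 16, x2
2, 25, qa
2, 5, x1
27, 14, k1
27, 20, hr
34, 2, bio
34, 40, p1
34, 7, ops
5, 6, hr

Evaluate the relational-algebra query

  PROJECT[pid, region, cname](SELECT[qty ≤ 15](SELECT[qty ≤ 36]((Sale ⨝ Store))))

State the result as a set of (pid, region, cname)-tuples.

Sale ⋈ Store (natural join on pid): {(2, 11, 31, Dee, 14, x1), (2, 11, 31, Dee, 16, x2), (2, 11, 31, Dee, 25, qa), (2, 11, 31, Dee, 5, x1), (27, 30, 38, Dee, 14, k1), (27, 30, 38, Dee, 20, hr), (34, 19, 3, Vic, 2, bio), (34, 19, 3, Vic, 40, p1), (34, 19, 3, Vic, 7, ops), (34, 24, 20, Pat, 2, bio), (34, 24, 20, Pat, 40, p1), (34, 24, 20, Pat, 7, ops), (34, 37, 21, Gus, 2, bio), (34, 37, 21, Gus, 40, p1), (34, 37, 21, Gus, 7, ops)}
Selection qty ≤ 36: {(2, 11, 31, Dee, 14, x1), (2, 11, 31, Dee, 16, x2), (2, 11, 31, Dee, 25, qa), (2, 11, 31, Dee, 5, x1), (27, 30, 38, Dee, 14, k1), (27, 30, 38, Dee, 20, hr), (34, 19, 3, Vic, 2, bio), (34, 19, 3, Vic, 7, ops), (34, 24, 20, Pat, 2, bio), (34, 24, 20, Pat, 7, ops), (34, 37, 21, Gus, 2, bio), (34, 37, 21, Gus, 7, ops)}
Selection qty ≤ 15: {(2, 11, 31, Dee, 14, x1), (2, 11, 31, Dee, 5, x1), (27, 30, 38, Dee, 14, k1), (34, 19, 3, Vic, 2, bio), (34, 19, 3, Vic, 7, ops), (34, 24, 20, Pat, 2, bio), (34, 24, 20, Pat, 7, ops), (34, 37, 21, Gus, 2, bio), (34, 37, 21, Gus, 7, ops)}
Keep only column(s) pid, region, cname (1 duplicate(s) eliminated): {(2, x1, Dee), (27, k1, Dee), (34, bio, Gus), (34, bio, Pat), (34, bio, Vic), (34, ops, Gus), (34, ops, Pat), (34, ops, Vic)}

{(2, x1, Dee), (27, k1, Dee), (34, bio, Gus), (34, bio, Pat), (34, bio, Vic), (34, ops, Gus), (34, ops, Pat), (34, ops, Vic)}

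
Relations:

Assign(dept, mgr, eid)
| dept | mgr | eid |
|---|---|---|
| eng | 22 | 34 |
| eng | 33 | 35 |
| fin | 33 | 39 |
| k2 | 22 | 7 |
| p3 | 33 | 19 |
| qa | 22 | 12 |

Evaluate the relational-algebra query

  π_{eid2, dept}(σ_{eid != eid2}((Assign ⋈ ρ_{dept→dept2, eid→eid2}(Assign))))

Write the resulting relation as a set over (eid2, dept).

{(12, eng), (12, k2), (19, eng), (19, fin), (34, k2), (34, qa), (35, fin), (35, p3), (39, eng), (39, p3), (7, eng), (7, qa)}

ρ[dept→dept2, eid→eid2]: schema becomes (dept2, mgr, eid2); tuples unchanged.
Joining Assign and ρ_{dept→dept2, eid→eid2}(Assign) on mgr yields {(eng, 22, 34, eng, 34), (eng, 22, 34, k2, 7), (eng, 22, 34, qa, 12), (eng, 33, 35, eng, 35), (eng, 33, 35, fin, 39), (eng, 33, 35, p3, 19), (fin, 33, 39, eng, 35), (fin, 33, 39, fin, 39), (fin, 33, 39, p3, 19), (k2, 22, 7, eng, 34), (k2, 22, 7, k2, 7), (k2, 22, 7, qa, 12), (p3, 33, 19, eng, 35), (p3, 33, 19, fin, 39), (p3, 33, 19, p3, 19), (qa, 22, 12, eng, 34), (qa, 22, 12, k2, 7), (qa, 22, 12, qa, 12)}.
Apply σ_{eid != eid2}; surviving tuples: {(eng, 22, 34, k2, 7), (eng, 22, 34, qa, 12), (eng, 33, 35, fin, 39), (eng, 33, 35, p3, 19), (fin, 33, 39, eng, 35), (fin, 33, 39, p3, 19), (k2, 22, 7, eng, 34), (k2, 22, 7, qa, 12), (p3, 33, 19, eng, 35), (p3, 33, 19, fin, 39), (qa, 22, 12, eng, 34), (qa, 22, 12, k2, 7)}
π_{eid2, dept} gives {(12, eng), (12, k2), (19, eng), (19, fin), (34, k2), (34, qa), (35, fin), (35, p3), (39, eng), (39, p3), (7, eng), (7, qa)}.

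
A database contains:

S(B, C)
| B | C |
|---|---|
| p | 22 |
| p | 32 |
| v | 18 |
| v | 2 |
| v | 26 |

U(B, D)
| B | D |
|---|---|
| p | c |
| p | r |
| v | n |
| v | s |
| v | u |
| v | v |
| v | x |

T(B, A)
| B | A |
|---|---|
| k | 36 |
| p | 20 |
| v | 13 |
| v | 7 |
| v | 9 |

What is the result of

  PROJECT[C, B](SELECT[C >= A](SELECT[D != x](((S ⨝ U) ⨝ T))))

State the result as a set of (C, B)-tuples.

Natural join on B: {(p, 22, c), (p, 22, r), (p, 32, c), (p, 32, r), (v, 18, n), (v, 18, s), (v, 18, u), (v, 18, v), (v, 18, x), (v, 2, n), (v, 2, s), (v, 2, u), (v, 2, v), (v, 2, x), (v, 26, n), (v, 26, s), (v, 26, u), (v, 26, v), (v, 26, x)}
Natural join on B: {(p, 22, c, 20), (p, 22, r, 20), (p, 32, c, 20), (p, 32, r, 20), (v, 18, n, 13), (v, 18, n, 7), (v, 18, n, 9), (v, 18, s, 13), (v, 18, s, 7), (v, 18, s, 9), (v, 18, u, 13), (v, 18, u, 7), (v, 18, u, 9), (v, 18, v, 13), (v, 18, v, 7), (v, 18, v, 9), (v, 18, x, 13), (v, 18, x, 7), (v, 18, x, 9), (v, 2, n, 13), (v, 2, n, 7), (v, 2, n, 9), (v, 2, s, 13), (v, 2, s, 7), (v, 2, s, 9), (v, 2, u, 13), (v, 2, u, 7), (v, 2, u, 9), (v, 2, v, 13), (v, 2, v, 7), (v, 2, v, 9), (v, 2, x, 13), (v, 2, x, 7), (v, 2, x, 9), (v, 26, n, 13), (v, 26, n, 7), (v, 26, n, 9), (v, 26, s, 13), (v, 26, s, 7), (v, 26, s, 9), (v, 26, u, 13), (v, 26, u, 7), (v, 26, u, 9), (v, 26, v, 13), (v, 26, v, 7), (v, 26, v, 9), (v, 26, x, 13), (v, 26, x, 7), (v, 26, x, 9)}
σ[D != x]: keep tuples satisfying D != x → {(p, 22, c, 20), (p, 22, r, 20), (p, 32, c, 20), (p, 32, r, 20), (v, 18, n, 13), (v, 18, n, 7), (v, 18, n, 9), (v, 18, s, 13), (v, 18, s, 7), (v, 18, s, 9), (v, 18, u, 13), (v, 18, u, 7), (v, 18, u, 9), (v, 18, v, 13), (v, 18, v, 7), (v, 18, v, 9), (v, 2, n, 13), (v, 2, n, 7), (v, 2, n, 9), (v, 2, s, 13), (v, 2, s, 7), (v, 2, s, 9), (v, 2, u, 13), (v, 2, u, 7), (v, 2, u, 9), (v, 2, v, 13), (v, 2, v, 7), (v, 2, v, 9), (v, 26, n, 13), (v, 26, n, 7), (v, 26, n, 9), (v, 26, s, 13), (v, 26, s, 7), (v, 26, s, 9), (v, 26, u, 13), (v, 26, u, 7), (v, 26, u, 9), (v, 26, v, 13), (v, 26, v, 7), (v, 26, v, 9)}
σ[C >= A]: keep tuples satisfying C >= A → {(p, 22, c, 20), (p, 22, r, 20), (p, 32, c, 20), (p, 32, r, 20), (v, 18, n, 13), (v, 18, n, 7), (v, 18, n, 9), (v, 18, s, 13), (v, 18, s, 7), (v, 18, s, 9), (v, 18, u, 13), (v, 18, u, 7), (v, 18, u, 9), (v, 18, v, 13), (v, 18, v, 7), (v, 18, v, 9), (v, 26, n, 13), (v, 26, n, 7), (v, 26, n, 9), (v, 26, s, 13), (v, 26, s, 7), (v, 26, s, 9), (v, 26, u, 13), (v, 26, u, 7), (v, 26, u, 9), (v, 26, v, 13), (v, 26, v, 7), (v, 26, v, 9)}
π[C, B]: project onto (C, B) (24 duplicate(s) eliminated) → {(18, v), (22, p), (26, v), (32, p)}

{(18, v), (22, p), (26, v), (32, p)}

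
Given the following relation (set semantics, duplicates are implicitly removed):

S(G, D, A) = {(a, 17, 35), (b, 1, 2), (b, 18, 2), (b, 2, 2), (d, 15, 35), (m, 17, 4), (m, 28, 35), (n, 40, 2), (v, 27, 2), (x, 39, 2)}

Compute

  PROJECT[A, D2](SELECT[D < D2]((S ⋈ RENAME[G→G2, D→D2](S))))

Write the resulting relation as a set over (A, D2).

{(2, 18), (2, 2), (2, 27), (2, 39), (2, 40), (35, 17), (35, 28)}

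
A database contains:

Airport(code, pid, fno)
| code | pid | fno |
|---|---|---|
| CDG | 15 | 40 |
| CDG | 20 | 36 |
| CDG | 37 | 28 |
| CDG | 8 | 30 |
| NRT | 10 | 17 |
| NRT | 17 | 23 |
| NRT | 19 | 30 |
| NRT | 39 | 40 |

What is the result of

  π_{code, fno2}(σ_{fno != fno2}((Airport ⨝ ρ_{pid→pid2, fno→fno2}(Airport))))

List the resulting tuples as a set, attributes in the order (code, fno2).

{(CDG, 28), (CDG, 30), (CDG, 36), (CDG, 40), (NRT, 17), (NRT, 23), (NRT, 30), (NRT, 40)}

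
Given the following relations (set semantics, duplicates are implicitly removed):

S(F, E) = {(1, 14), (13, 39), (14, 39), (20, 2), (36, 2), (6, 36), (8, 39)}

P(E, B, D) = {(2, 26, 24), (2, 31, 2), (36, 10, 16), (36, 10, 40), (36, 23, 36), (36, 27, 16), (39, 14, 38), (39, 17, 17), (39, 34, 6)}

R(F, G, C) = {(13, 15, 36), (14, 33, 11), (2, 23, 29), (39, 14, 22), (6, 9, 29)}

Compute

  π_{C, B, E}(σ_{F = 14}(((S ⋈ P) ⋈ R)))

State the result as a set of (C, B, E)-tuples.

{(11, 14, 39), (11, 17, 39), (11, 34, 39)}

Joining S and P on E yields {(13, 39, 14, 38), (13, 39, 17, 17), (13, 39, 34, 6), (14, 39, 14, 38), (14, 39, 17, 17), (14, 39, 34, 6), (20, 2, 26, 24), (20, 2, 31, 2), (36, 2, 26, 24), (36, 2, 31, 2), (6, 36, 10, 16), (6, 36, 10, 40), (6, 36, 23, 36), (6, 36, 27, 16), (8, 39, 14, 38), (8, 39, 17, 17), (8, 39, 34, 6)}.
Joining (S ⋈ P) and R on F yields {(13, 39, 14, 38, 15, 36), (13, 39, 17, 17, 15, 36), (13, 39, 34, 6, 15, 36), (14, 39, 14, 38, 33, 11), (14, 39, 17, 17, 33, 11), (14, 39, 34, 6, 33, 11), (6, 36, 10, 16, 9, 29), (6, 36, 10, 40, 9, 29), (6, 36, 23, 36, 9, 29), (6, 36, 27, 16, 9, 29)}.
Selection F = 14: {(14, 39, 14, 38, 33, 11), (14, 39, 17, 17, 33, 11), (14, 39, 34, 6, 33, 11)}
π[C, B, E]: project onto (C, B, E) → {(11, 14, 39), (11, 17, 39), (11, 34, 39)}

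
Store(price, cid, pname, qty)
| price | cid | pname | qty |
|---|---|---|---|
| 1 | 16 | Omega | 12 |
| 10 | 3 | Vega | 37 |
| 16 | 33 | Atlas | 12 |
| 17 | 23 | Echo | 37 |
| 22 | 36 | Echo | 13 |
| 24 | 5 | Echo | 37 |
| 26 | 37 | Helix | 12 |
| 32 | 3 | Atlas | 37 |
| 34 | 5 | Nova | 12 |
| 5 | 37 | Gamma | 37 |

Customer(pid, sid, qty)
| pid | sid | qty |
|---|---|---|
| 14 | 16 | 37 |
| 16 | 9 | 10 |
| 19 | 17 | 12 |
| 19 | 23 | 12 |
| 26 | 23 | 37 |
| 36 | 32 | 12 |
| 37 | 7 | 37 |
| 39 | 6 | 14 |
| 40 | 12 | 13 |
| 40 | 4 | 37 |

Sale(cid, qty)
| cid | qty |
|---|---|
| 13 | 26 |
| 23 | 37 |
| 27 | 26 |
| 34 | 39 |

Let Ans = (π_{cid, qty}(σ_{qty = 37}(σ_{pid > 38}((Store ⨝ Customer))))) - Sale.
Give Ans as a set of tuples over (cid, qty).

{(3, 37), (37, 37), (5, 37)}

Joining Store and Customer on qty yields {(1, 16, Omega, 12, 19, 17), (1, 16, Omega, 12, 19, 23), (1, 16, Omega, 12, 36, 32), (10, 3, Vega, 37, 14, 16), (10, 3, Vega, 37, 26, 23), (10, 3, Vega, 37, 37, 7), (10, 3, Vega, 37, 40, 4), (16, 33, Atlas, 12, 19, 17), (16, 33, Atlas, 12, 19, 23), (16, 33, Atlas, 12, 36, 32), (17, 23, Echo, 37, 14, 16), (17, 23, Echo, 37, 26, 23), (17, 23, Echo, 37, 37, 7), (17, 23, Echo, 37, 40, 4), (22, 36, Echo, 13, 40, 12), (24, 5, Echo, 37, 14, 16), (24, 5, Echo, 37, 26, 23), (24, 5, Echo, 37, 37, 7), (24, 5, Echo, 37, 40, 4), (26, 37, Helix, 12, 19, 17), (26, 37, Helix, 12, 19, 23), (26, 37, Helix, 12, 36, 32), (32, 3, Atlas, 37, 14, 16), (32, 3, Atlas, 37, 26, 23), (32, 3, Atlas, 37, 37, 7), (32, 3, Atlas, 37, 40, 4), (34, 5, Nova, 12, 19, 17), (34, 5, Nova, 12, 19, 23), (34, 5, Nova, 12, 36, 32), (5, 37, Gamma, 37, 14, 16), (5, 37, Gamma, 37, 26, 23), (5, 37, Gamma, 37, 37, 7), (5, 37, Gamma, 37, 40, 4)}.
Selection pid > 38: {(10, 3, Vega, 37, 40, 4), (17, 23, Echo, 37, 40, 4), (22, 36, Echo, 13, 40, 12), (24, 5, Echo, 37, 40, 4), (32, 3, Atlas, 37, 40, 4), (5, 37, Gamma, 37, 40, 4)}
Selection qty = 37: {(10, 3, Vega, 37, 40, 4), (17, 23, Echo, 37, 40, 4), (24, 5, Echo, 37, 40, 4), (32, 3, Atlas, 37, 40, 4), (5, 37, Gamma, 37, 40, 4)}
π[cid, qty]: project onto (cid, qty) (1 duplicate(s) eliminated) → {(23, 37), (3, 37), (37, 37), (5, 37)}
Difference: {(23, 37), (3, 37), (37, 37), (5, 37)} with {(13, 26), (23, 37), (27, 26), (34, 39)} → {(3, 37), (37, 37), (5, 37)}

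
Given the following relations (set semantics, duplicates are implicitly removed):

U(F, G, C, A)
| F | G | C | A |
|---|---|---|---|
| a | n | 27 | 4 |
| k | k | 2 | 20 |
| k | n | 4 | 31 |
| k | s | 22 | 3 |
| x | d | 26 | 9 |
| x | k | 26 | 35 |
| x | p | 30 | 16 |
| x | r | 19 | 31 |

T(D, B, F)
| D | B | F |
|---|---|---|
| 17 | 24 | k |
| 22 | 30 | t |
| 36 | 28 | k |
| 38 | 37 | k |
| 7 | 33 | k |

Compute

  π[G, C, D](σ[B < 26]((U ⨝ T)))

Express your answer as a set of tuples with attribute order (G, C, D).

U ⋈ T (natural join on F): {(k, k, 2, 20, 17, 24), (k, k, 2, 20, 36, 28), (k, k, 2, 20, 38, 37), (k, k, 2, 20, 7, 33), (k, n, 4, 31, 17, 24), (k, n, 4, 31, 36, 28), (k, n, 4, 31, 38, 37), (k, n, 4, 31, 7, 33), (k, s, 22, 3, 17, 24), (k, s, 22, 3, 36, 28), (k, s, 22, 3, 38, 37), (k, s, 22, 3, 7, 33)}
Selection B < 26: {(k, k, 2, 20, 17, 24), (k, n, 4, 31, 17, 24), (k, s, 22, 3, 17, 24)}
Keep only column(s) G, C, D: {(k, 2, 17), (n, 4, 17), (s, 22, 17)}

{(k, 2, 17), (n, 4, 17), (s, 22, 17)}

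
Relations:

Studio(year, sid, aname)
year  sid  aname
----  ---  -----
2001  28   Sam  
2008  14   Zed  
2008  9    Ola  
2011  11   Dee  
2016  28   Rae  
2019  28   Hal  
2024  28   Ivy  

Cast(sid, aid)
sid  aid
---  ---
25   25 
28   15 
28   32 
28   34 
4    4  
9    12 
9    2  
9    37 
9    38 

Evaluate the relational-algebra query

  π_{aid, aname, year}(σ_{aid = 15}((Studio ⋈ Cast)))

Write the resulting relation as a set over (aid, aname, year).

{(15, Hal, 2019), (15, Ivy, 2024), (15, Rae, 2016), (15, Sam, 2001)}

Studio ⋈ Cast (natural join on sid): {(2001, 28, Sam, 15), (2001, 28, Sam, 32), (2001, 28, Sam, 34), (2008, 9, Ola, 12), (2008, 9, Ola, 2), (2008, 9, Ola, 37), (2008, 9, Ola, 38), (2016, 28, Rae, 15), (2016, 28, Rae, 32), (2016, 28, Rae, 34), (2019, 28, Hal, 15), (2019, 28, Hal, 32), (2019, 28, Hal, 34), (2024, 28, Ivy, 15), (2024, 28, Ivy, 32), (2024, 28, Ivy, 34)}
σ[aid = 15]: keep tuples satisfying aid = 15 → {(2001, 28, Sam, 15), (2016, 28, Rae, 15), (2019, 28, Hal, 15), (2024, 28, Ivy, 15)}
π[aid, aname, year]: project onto (aid, aname, year) → {(15, Hal, 2019), (15, Ivy, 2024), (15, Rae, 2016), (15, Sam, 2001)}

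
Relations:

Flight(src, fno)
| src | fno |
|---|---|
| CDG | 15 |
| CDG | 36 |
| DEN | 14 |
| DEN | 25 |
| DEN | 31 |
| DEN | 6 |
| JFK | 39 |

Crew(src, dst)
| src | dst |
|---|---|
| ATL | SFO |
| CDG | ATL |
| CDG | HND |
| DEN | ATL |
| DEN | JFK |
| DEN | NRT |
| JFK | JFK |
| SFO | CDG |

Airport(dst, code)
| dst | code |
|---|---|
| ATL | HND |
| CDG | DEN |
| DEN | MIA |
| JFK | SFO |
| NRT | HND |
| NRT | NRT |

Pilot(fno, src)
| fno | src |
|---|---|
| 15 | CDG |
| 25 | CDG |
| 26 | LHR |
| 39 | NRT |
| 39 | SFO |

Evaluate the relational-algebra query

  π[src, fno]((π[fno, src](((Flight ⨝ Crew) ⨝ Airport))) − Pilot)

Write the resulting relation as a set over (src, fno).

Natural join on src: {(CDG, 15, ATL), (CDG, 15, HND), (CDG, 36, ATL), (CDG, 36, HND), (DEN, 14, ATL), (DEN, 14, JFK), (DEN, 14, NRT), (DEN, 25, ATL), (DEN, 25, JFK), (DEN, 25, NRT), (DEN, 31, ATL), (DEN, 31, JFK), (DEN, 31, NRT), (DEN, 6, ATL), (DEN, 6, JFK), (DEN, 6, NRT), (JFK, 39, JFK)}
Natural join on dst: {(CDG, 15, ATL, HND), (CDG, 36, ATL, HND), (DEN, 14, ATL, HND), (DEN, 14, JFK, SFO), (DEN, 14, NRT, HND), (DEN, 14, NRT, NRT), (DEN, 25, ATL, HND), (DEN, 25, JFK, SFO), (DEN, 25, NRT, HND), (DEN, 25, NRT, NRT), (DEN, 31, ATL, HND), (DEN, 31, JFK, SFO), (DEN, 31, NRT, HND), (DEN, 31, NRT, NRT), (DEN, 6, ATL, HND), (DEN, 6, JFK, SFO), (DEN, 6, NRT, HND), (DEN, 6, NRT, NRT), (JFK, 39, JFK, SFO)}
Keep only column(s) fno, src (12 duplicate(s) eliminated): {(14, DEN), (15, CDG), (25, DEN), (31, DEN), (36, CDG), (39, JFK), (6, DEN)}
Difference: {(14, DEN), (15, CDG), (25, DEN), (31, DEN), (36, CDG), (39, JFK), (6, DEN)} with {(15, CDG), (25, CDG), (26, LHR), (39, NRT), (39, SFO)} → {(14, DEN), (25, DEN), (31, DEN), (36, CDG), (39, JFK), (6, DEN)}
Keep only column(s) src, fno: {(CDG, 36), (DEN, 14), (DEN, 25), (DEN, 31), (DEN, 6), (JFK, 39)}

{(CDG, 36), (DEN, 14), (DEN, 25), (DEN, 31), (DEN, 6), (JFK, 39)}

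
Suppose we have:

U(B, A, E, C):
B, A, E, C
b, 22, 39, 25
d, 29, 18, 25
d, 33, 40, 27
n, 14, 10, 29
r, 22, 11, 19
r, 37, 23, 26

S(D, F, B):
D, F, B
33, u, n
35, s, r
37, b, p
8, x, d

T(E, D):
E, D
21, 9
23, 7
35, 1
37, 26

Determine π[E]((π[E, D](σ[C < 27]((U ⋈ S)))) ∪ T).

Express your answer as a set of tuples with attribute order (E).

U ⋈ S (natural join on B): {(d, 29, 18, 25, 8, x), (d, 33, 40, 27, 8, x), (n, 14, 10, 29, 33, u), (r, 22, 11, 19, 35, s), (r, 37, 23, 26, 35, s)}
Filtering on C < 27 leaves {(d, 29, 18, 25, 8, x), (r, 22, 11, 19, 35, s), (r, 37, 23, 26, 35, s)}.
Projecting to E, D: {(11, 35), (18, 8), (23, 35)}
Union: {(11, 35), (18, 8), (23, 35)} with {(21, 9), (23, 7), (35, 1), (37, 26)} → {(11, 35), (18, 8), (21, 9), (23, 35), (23, 7), (35, 1), (37, 26)}
Projecting to E (1 duplicate(s) eliminated): {11, 18, 21, 23, 35, 37}

{11, 18, 21, 23, 35, 37}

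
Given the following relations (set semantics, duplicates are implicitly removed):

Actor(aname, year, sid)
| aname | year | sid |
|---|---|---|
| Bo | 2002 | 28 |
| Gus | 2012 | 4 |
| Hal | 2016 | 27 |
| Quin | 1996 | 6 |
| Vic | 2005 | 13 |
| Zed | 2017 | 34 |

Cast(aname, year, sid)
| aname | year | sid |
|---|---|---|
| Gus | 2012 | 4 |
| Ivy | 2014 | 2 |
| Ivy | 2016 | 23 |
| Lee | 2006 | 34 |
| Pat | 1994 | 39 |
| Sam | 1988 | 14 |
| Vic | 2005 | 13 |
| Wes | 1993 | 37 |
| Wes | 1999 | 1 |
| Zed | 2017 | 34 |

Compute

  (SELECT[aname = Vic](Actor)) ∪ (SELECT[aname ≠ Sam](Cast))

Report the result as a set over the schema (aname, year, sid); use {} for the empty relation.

Selection aname = Vic: {(Vic, 2005, 13)}
Selection aname ≠ Sam: {(Gus, 2012, 4), (Ivy, 2014, 2), (Ivy, 2016, 23), (Lee, 2006, 34), (Pat, 1994, 39), (Vic, 2005, 13), (Wes, 1993, 37), (Wes, 1999, 1), (Zed, 2017, 34)}
Taking the union: {(Gus, 2012, 4), (Ivy, 2014, 2), (Ivy, 2016, 23), (Lee, 2006, 34), (Pat, 1994, 39), (Vic, 2005, 13), (Wes, 1993, 37), (Wes, 1999, 1), (Zed, 2017, 34)}

{(Gus, 2012, 4), (Ivy, 2014, 2), (Ivy, 2016, 23), (Lee, 2006, 34), (Pat, 1994, 39), (Vic, 2005, 13), (Wes, 1993, 37), (Wes, 1999, 1), (Zed, 2017, 34)}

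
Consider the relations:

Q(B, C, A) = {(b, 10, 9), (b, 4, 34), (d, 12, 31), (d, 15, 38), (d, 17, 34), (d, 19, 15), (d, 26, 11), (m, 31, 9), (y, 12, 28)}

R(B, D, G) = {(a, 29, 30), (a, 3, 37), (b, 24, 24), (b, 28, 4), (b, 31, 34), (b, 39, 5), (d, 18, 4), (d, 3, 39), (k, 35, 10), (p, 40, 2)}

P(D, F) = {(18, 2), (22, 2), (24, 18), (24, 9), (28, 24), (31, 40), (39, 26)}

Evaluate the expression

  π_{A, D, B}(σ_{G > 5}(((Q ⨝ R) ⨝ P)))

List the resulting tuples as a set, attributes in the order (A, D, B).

Natural join on B: {(b, 10, 9, 24, 24), (b, 10, 9, 28, 4), (b, 10, 9, 31, 34), (b, 10, 9, 39, 5), (b, 4, 34, 24, 24), (b, 4, 34, 28, 4), (b, 4, 34, 31, 34), (b, 4, 34, 39, 5), (d, 12, 31, 18, 4), (d, 12, 31, 3, 39), (d, 15, 38, 18, 4), (d, 15, 38, 3, 39), (d, 17, 34, 18, 4), (d, 17, 34, 3, 39), (d, 19, 15, 18, 4), (d, 19, 15, 3, 39), (d, 26, 11, 18, 4), (d, 26, 11, 3, 39)}
Natural join on D: {(b, 10, 9, 24, 24, 18), (b, 10, 9, 24, 24, 9), (b, 10, 9, 28, 4, 24), (b, 10, 9, 31, 34, 40), (b, 10, 9, 39, 5, 26), (b, 4, 34, 24, 24, 18), (b, 4, 34, 24, 24, 9), (b, 4, 34, 28, 4, 24), (b, 4, 34, 31, 34, 40), (b, 4, 34, 39, 5, 26), (d, 12, 31, 18, 4, 2), (d, 15, 38, 18, 4, 2), (d, 17, 34, 18, 4, 2), (d, 19, 15, 18, 4, 2), (d, 26, 11, 18, 4, 2)}
σ[G > 5]: keep tuples satisfying G > 5 → {(b, 10, 9, 24, 24, 18), (b, 10, 9, 24, 24, 9), (b, 10, 9, 31, 34, 40), (b, 4, 34, 24, 24, 18), (b, 4, 34, 24, 24, 9), (b, 4, 34, 31, 34, 40)}
Keep only column(s) A, D, B (2 duplicate(s) eliminated): {(34, 24, b), (34, 31, b), (9, 24, b), (9, 31, b)}

{(34, 24, b), (34, 31, b), (9, 24, b), (9, 31, b)}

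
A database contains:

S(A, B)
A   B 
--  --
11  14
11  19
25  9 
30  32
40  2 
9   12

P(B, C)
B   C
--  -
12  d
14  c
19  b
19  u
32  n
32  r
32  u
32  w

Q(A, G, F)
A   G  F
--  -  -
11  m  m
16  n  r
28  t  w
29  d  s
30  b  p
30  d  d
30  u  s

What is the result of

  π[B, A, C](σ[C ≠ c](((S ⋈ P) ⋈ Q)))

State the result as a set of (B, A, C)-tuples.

S ⋈ P (natural join on B): {(11, 14, c), (11, 19, b), (11, 19, u), (30, 32, n), (30, 32, r), (30, 32, u), (30, 32, w), (9, 12, d)}
(S ⋈ P) ⋈ Q (natural join on A): {(11, 14, c, m, m), (11, 19, b, m, m), (11, 19, u, m, m), (30, 32, n, b, p), (30, 32, n, d, d), (30, 32, n, u, s), (30, 32, r, b, p), (30, 32, r, d, d), (30, 32, r, u, s), (30, 32, u, b, p), (30, 32, u, d, d), (30, 32, u, u, s), (30, 32, w, b, p), (30, 32, w, d, d), (30, 32, w, u, s)}
Apply σ_{C ≠ c}; surviving tuples: {(11, 19, b, m, m), (11, 19, u, m, m), (30, 32, n, b, p), (30, 32, n, d, d), (30, 32, n, u, s), (30, 32, r, b, p), (30, 32, r, d, d), (30, 32, r, u, s), (30, 32, u, b, p), (30, 32, u, d, d), (30, 32, u, u, s), (30, 32, w, b, p), (30, 32, w, d, d), (30, 32, w, u, s)}
π[B, A, C]: project onto (B, A, C) (8 duplicate(s) eliminated) → {(19, 11, b), (19, 11, u), (32, 30, n), (32, 30, r), (32, 30, u), (32, 30, w)}

{(19, 11, b), (19, 11, u), (32, 30, n), (32, 30, r), (32, 30, u), (32, 30, w)}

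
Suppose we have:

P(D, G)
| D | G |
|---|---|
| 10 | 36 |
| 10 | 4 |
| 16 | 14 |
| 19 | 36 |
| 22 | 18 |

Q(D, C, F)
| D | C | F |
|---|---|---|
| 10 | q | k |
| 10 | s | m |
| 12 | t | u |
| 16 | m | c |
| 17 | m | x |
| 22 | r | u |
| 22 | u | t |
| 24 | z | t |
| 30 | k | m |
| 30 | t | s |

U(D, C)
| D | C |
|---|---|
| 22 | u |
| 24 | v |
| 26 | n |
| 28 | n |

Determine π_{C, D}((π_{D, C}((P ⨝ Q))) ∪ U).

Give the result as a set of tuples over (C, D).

{(m, 16), (n, 26), (n, 28), (q, 10), (r, 22), (s, 10), (u, 22), (v, 24)}

Joining P and Q on D yields {(10, 36, q, k), (10, 36, s, m), (10, 4, q, k), (10, 4, s, m), (16, 14, m, c), (22, 18, r, u), (22, 18, u, t)}.
Keep only column(s) D, C (2 duplicate(s) eliminated): {(10, q), (10, s), (16, m), (22, r), (22, u)}
Union: {(10, q), (10, s), (16, m), (22, r), (22, u)} with {(22, u), (24, v), (26, n), (28, n)} → {(10, q), (10, s), (16, m), (22, r), (22, u), (24, v), (26, n), (28, n)}
Keep only column(s) C, D: {(m, 16), (n, 26), (n, 28), (q, 10), (r, 22), (s, 10), (u, 22), (v, 24)}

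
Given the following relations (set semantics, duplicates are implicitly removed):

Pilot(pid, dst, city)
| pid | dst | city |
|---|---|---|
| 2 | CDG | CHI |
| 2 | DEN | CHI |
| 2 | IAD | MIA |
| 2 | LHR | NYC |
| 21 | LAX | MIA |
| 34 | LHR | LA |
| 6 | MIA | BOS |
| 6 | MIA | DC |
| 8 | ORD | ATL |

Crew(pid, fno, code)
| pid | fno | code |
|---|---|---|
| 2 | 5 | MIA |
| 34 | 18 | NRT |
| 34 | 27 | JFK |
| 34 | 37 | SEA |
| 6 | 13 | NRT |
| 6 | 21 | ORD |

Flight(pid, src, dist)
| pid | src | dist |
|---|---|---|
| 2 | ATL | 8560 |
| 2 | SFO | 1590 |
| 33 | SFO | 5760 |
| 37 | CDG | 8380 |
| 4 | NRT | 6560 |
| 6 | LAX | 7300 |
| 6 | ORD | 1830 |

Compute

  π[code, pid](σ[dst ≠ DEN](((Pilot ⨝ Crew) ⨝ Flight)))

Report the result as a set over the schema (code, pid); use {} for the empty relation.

Natural join on pid: {(2, CDG, CHI, 5, MIA), (2, DEN, CHI, 5, MIA), (2, IAD, MIA, 5, MIA), (2, LHR, NYC, 5, MIA), (34, LHR, LA, 18, NRT), (34, LHR, LA, 27, JFK), (34, LHR, LA, 37, SEA), (6, MIA, BOS, 13, NRT), (6, MIA, BOS, 21, ORD), (6, MIA, DC, 13, NRT), (6, MIA, DC, 21, ORD)}
Natural join on pid: {(2, CDG, CHI, 5, MIA, ATL, 8560), (2, CDG, CHI, 5, MIA, SFO, 1590), (2, DEN, CHI, 5, MIA, ATL, 8560), (2, DEN, CHI, 5, MIA, SFO, 1590), (2, IAD, MIA, 5, MIA, ATL, 8560), (2, IAD, MIA, 5, MIA, SFO, 1590), (2, LHR, NYC, 5, MIA, ATL, 8560), (2, LHR, NYC, 5, MIA, SFO, 1590), (6, MIA, BOS, 13, NRT, LAX, 7300), (6, MIA, BOS, 13, NRT, ORD, 1830), (6, MIA, BOS, 21, ORD, LAX, 7300), (6, MIA, BOS, 21, ORD, ORD, 1830), (6, MIA, DC, 13, NRT, LAX, 7300), (6, MIA, DC, 13, NRT, ORD, 1830), (6, MIA, DC, 21, ORD, LAX, 7300), (6, MIA, DC, 21, ORD, ORD, 1830)}
Selection dst ≠ DEN: {(2, CDG, CHI, 5, MIA, ATL, 8560), (2, CDG, CHI, 5, MIA, SFO, 1590), (2, IAD, MIA, 5, MIA, ATL, 8560), (2, IAD, MIA, 5, MIA, SFO, 1590), (2, LHR, NYC, 5, MIA, ATL, 8560), (2, LHR, NYC, 5, MIA, SFO, 1590), (6, MIA, BOS, 13, NRT, LAX, 7300), (6, MIA, BOS, 13, NRT, ORD, 1830), (6, MIA, BOS, 21, ORD, LAX, 7300), (6, MIA, BOS, 21, ORD, ORD, 1830), (6, MIA, DC, 13, NRT, LAX, 7300), (6, MIA, DC, 13, NRT, ORD, 1830), (6, MIA, DC, 21, ORD, LAX, 7300), (6, MIA, DC, 21, ORD, ORD, 1830)}
Keep only column(s) code, pid (11 duplicate(s) eliminated): {(MIA, 2), (NRT, 6), (ORD, 6)}

{(MIA, 2), (NRT, 6), (ORD, 6)}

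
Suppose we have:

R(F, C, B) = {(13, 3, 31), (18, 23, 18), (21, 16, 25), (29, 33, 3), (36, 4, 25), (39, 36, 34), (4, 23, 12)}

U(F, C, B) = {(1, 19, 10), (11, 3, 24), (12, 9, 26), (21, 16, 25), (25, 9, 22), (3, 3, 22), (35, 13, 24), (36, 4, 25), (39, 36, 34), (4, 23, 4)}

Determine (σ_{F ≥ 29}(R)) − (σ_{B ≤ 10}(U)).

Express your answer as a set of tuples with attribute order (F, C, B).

Selection F ≥ 29: {(29, 33, 3), (36, 4, 25), (39, 36, 34)}
Selection B ≤ 10: {(1, 19, 10), (4, 23, 4)}
Difference: {(29, 33, 3), (36, 4, 25), (39, 36, 34)} with {(1, 19, 10), (4, 23, 4)} → {(29, 33, 3), (36, 4, 25), (39, 36, 34)}

{(29, 33, 3), (36, 4, 25), (39, 36, 34)}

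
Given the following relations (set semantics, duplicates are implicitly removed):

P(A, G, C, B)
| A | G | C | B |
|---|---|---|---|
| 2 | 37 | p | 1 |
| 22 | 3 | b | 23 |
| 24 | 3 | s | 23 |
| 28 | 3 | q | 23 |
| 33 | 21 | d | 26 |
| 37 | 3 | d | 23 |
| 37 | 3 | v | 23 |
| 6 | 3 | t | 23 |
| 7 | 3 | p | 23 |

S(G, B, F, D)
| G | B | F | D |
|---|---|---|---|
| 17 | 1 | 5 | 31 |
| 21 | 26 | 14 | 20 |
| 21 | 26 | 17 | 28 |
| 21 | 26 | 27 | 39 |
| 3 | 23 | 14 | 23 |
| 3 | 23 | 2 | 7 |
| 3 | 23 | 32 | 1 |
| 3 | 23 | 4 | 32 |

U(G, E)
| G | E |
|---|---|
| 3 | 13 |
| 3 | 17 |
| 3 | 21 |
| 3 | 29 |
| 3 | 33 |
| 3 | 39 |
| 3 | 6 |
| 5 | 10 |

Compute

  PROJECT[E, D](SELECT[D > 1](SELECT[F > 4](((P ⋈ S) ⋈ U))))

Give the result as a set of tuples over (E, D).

{(13, 23), (17, 23), (21, 23), (29, 23), (33, 23), (39, 23), (6, 23)}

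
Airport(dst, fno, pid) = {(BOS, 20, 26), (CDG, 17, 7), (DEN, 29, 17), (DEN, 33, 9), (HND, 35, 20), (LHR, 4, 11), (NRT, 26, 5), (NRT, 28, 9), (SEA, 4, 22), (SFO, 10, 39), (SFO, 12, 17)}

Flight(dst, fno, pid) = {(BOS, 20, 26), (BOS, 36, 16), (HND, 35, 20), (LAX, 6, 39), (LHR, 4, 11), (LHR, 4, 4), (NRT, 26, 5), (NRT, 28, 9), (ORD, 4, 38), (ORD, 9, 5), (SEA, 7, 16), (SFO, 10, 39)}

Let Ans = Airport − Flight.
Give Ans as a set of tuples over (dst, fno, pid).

{(CDG, 17, 7), (DEN, 29, 17), (DEN, 33, 9), (SEA, 4, 22), (SFO, 12, 17)}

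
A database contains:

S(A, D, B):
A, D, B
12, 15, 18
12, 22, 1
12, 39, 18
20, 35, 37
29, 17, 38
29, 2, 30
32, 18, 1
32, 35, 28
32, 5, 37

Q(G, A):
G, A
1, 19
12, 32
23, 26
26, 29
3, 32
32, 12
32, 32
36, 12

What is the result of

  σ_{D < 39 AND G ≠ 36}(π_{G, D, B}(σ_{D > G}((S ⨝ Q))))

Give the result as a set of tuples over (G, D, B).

Joining S and Q on A yields {(12, 15, 18, 32), (12, 15, 18, 36), (12, 22, 1, 32), (12, 22, 1, 36), (12, 39, 18, 32), (12, 39, 18, 36), (29, 17, 38, 26), (29, 2, 30, 26), (32, 18, 1, 12), (32, 18, 1, 3), (32, 18, 1, 32), (32, 35, 28, 12), (32, 35, 28, 3), (32, 35, 28, 32), (32, 5, 37, 12), (32, 5, 37, 3), (32, 5, 37, 32)}.
Filtering on D > G leaves {(12, 39, 18, 32), (12, 39, 18, 36), (32, 18, 1, 12), (32, 18, 1, 3), (32, 35, 28, 12), (32, 35, 28, 3), (32, 35, 28, 32), (32, 5, 37, 3)}.
Projecting to G, D, B: {(12, 18, 1), (12, 35, 28), (3, 18, 1), (3, 35, 28), (3, 5, 37), (32, 35, 28), (32, 39, 18), (36, 39, 18)}
Filtering on D < 39 AND G ≠ 36 leaves {(12, 18, 1), (12, 35, 28), (3, 18, 1), (3, 35, 28), (3, 5, 37), (32, 35, 28)}.

{(12, 18, 1), (12, 35, 28), (3, 18, 1), (3, 35, 28), (3, 5, 37), (32, 35, 28)}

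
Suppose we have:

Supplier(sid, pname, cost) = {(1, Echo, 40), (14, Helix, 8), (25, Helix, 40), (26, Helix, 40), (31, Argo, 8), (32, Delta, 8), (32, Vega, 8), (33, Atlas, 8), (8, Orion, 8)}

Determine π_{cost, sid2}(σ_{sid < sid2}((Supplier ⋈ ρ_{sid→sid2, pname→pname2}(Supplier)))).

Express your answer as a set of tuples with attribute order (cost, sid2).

ρ[sid→sid2, pname→pname2]: schema becomes (sid2, pname2, cost); tuples unchanged.
Joining Supplier and ρ_{sid→sid2, pname→pname2}(Supplier) on cost yields {(1, Echo, 40, 1, Echo), (1, Echo, 40, 25, Helix), (1, Echo, 40, 26, Helix), (14, Helix, 8, 14, Helix), (14, Helix, 8, 31, Argo), (14, Helix, 8, 32, Delta), (14, Helix, 8, 32, Vega), (14, Helix, 8, 33, Atlas), (14, Helix, 8, 8, Orion), (25, Helix, 40, 1, Echo), (25, Helix, 40, 25, Helix), (25, Helix, 40, 26, Helix), (26, Helix, 40, 1, Echo), (26, Helix, 40, 25, Helix), (26, Helix, 40, 26, Helix), (31, Argo, 8, 14, Helix), (31, Argo, 8, 31, Argo), (31, Argo, 8, 32, Delta), (31, Argo, 8, 32, Vega), (31, Argo, 8, 33, Atlas), (31, Argo, 8, 8, Orion), (32, Delta, 8, 14, Helix), (32, Delta, 8, 31, Argo), (32, Delta, 8, 32, Delta), (32, Delta, 8, 32, Vega), (32, Delta, 8, 33, Atlas), (32, Delta, 8, 8, Orion), (32, Vega, 8, 14, Helix), (32, Vega, 8, 31, Argo), (32, Vega, 8, 32, Delta), (32, Vega, 8, 32, Vega), (32, Vega, 8, 33, Atlas), (32, Vega, 8, 8, Orion), (33, Atlas, 8, 14, Helix), (33, Atlas, 8, 31, Argo), (33, Atlas, 8, 32, Delta), (33, Atlas, 8, 32, Vega), (33, Atlas, 8, 33, Atlas), (33, Atlas, 8, 8, Orion), (8, Orion, 8, 14, Helix), (8, Orion, 8, 31, Argo), (8, Orion, 8, 32, Delta), (8, Orion, 8, 32, Vega), (8, Orion, 8, 33, Atlas), (8, Orion, 8, 8, Orion)}.
Selection sid < sid2: {(1, Echo, 40, 25, Helix), (1, Echo, 40, 26, Helix), (14, Helix, 8, 31, Argo), (14, Helix, 8, 32, Delta), (14, Helix, 8, 32, Vega), (14, Helix, 8, 33, Atlas), (25, Helix, 40, 26, Helix), (31, Argo, 8, 32, Delta), (31, Argo, 8, 32, Vega), (31, Argo, 8, 33, Atlas), (32, Delta, 8, 33, Atlas), (32, Vega, 8, 33, Atlas), (8, Orion, 8, 14, Helix), (8, Orion, 8, 31, Argo), (8, Orion, 8, 32, Delta), (8, Orion, 8, 32, Vega), (8, Orion, 8, 33, Atlas)}
Keep only column(s) cost, sid2 (11 duplicate(s) eliminated): {(40, 25), (40, 26), (8, 14), (8, 31), (8, 32), (8, 33)}

{(40, 25), (40, 26), (8, 14), (8, 31), (8, 32), (8, 33)}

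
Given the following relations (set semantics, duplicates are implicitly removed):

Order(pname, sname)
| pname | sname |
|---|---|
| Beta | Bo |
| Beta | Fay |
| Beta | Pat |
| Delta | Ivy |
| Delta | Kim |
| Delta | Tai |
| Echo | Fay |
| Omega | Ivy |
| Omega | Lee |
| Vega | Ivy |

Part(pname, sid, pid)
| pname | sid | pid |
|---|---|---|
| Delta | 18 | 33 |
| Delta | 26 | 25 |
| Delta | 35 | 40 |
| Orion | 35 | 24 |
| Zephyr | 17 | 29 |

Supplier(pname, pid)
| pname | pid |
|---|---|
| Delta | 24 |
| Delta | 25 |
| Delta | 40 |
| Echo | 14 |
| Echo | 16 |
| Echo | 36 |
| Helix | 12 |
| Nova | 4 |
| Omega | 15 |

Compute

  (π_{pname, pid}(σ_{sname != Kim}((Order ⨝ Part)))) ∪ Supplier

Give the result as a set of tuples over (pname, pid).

Joining Order and Part on pname yields {(Delta, Ivy, 18, 33), (Delta, Ivy, 26, 25), (Delta, Ivy, 35, 40), (Delta, Kim, 18, 33), (Delta, Kim, 26, 25), (Delta, Kim, 35, 40), (Delta, Tai, 18, 33), (Delta, Tai, 26, 25), (Delta, Tai, 35, 40)}.
Filtering on sname != Kim leaves {(Delta, Ivy, 18, 33), (Delta, Ivy, 26, 25), (Delta, Ivy, 35, 40), (Delta, Tai, 18, 33), (Delta, Tai, 26, 25), (Delta, Tai, 35, 40)}.
Projecting to pname, pid (3 duplicate(s) eliminated): {(Delta, 25), (Delta, 33), (Delta, 40)}
Taking the union: {(Delta, 24), (Delta, 25), (Delta, 33), (Delta, 40), (Echo, 14), (Echo, 16), (Echo, 36), (Helix, 12), (Nova, 4), (Omega, 15)}

{(Delta, 24), (Delta, 25), (Delta, 33), (Delta, 40), (Echo, 14), (Echo, 16), (Echo, 36), (Helix, 12), (Nova, 4), (Omega, 15)}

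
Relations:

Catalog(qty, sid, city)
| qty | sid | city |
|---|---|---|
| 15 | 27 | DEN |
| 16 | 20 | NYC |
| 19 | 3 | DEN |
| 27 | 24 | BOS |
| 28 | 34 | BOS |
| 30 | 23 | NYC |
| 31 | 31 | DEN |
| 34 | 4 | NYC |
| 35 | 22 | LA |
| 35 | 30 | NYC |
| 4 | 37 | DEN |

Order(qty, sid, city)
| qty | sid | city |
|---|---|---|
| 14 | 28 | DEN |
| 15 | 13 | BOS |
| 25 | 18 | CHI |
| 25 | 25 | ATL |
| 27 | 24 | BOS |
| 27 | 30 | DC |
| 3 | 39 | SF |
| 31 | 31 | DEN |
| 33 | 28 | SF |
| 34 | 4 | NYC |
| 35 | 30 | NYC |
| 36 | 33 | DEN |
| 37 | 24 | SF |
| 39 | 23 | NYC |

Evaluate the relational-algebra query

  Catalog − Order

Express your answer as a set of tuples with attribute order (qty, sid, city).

{(15, 27, DEN), (16, 20, NYC), (19, 3, DEN), (28, 34, BOS), (30, 23, NYC), (35, 22, LA), (4, 37, DEN)}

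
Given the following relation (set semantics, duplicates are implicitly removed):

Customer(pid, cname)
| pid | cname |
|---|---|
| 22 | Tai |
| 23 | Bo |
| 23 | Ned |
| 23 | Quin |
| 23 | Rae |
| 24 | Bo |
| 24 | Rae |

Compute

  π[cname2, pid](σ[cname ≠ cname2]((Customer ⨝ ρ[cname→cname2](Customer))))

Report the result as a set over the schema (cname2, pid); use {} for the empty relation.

{(Bo, 23), (Bo, 24), (Ned, 23), (Quin, 23), (Rae, 23), (Rae, 24)}

ρ[cname→cname2]: schema becomes (pid, cname2); tuples unchanged.
Customer ⋈ ρ[cname→cname2](Customer) (natural join on pid): {(22, Tai, Tai), (23, Bo, Bo), (23, Bo, Ned), (23, Bo, Quin), (23, Bo, Rae), (23, Ned, Bo), (23, Ned, Ned), (23, Ned, Quin), (23, Ned, Rae), (23, Quin, Bo), (23, Quin, Ned), (23, Quin, Quin), (23, Quin, Rae), (23, Rae, Bo), (23, Rae, Ned), (23, Rae, Quin), (23, Rae, Rae), (24, Bo, Bo), (24, Bo, Rae), (24, Rae, Bo), (24, Rae, Rae)}
Apply σ_{cname ≠ cname2}; surviving tuples: {(23, Bo, Ned), (23, Bo, Quin), (23, Bo, Rae), (23, Ned, Bo), (23, Ned, Quin), (23, Ned, Rae), (23, Quin, Bo), (23, Quin, Ned), (23, Quin, Rae), (23, Rae, Bo), (23, Rae, Ned), (23, Rae, Quin), (24, Bo, Rae), (24, Rae, Bo)}
π_{cname2, pid} gives {(Bo, 23), (Bo, 24), (Ned, 23), (Quin, 23), (Rae, 23), (Rae, 24)} (8 duplicate(s) eliminated).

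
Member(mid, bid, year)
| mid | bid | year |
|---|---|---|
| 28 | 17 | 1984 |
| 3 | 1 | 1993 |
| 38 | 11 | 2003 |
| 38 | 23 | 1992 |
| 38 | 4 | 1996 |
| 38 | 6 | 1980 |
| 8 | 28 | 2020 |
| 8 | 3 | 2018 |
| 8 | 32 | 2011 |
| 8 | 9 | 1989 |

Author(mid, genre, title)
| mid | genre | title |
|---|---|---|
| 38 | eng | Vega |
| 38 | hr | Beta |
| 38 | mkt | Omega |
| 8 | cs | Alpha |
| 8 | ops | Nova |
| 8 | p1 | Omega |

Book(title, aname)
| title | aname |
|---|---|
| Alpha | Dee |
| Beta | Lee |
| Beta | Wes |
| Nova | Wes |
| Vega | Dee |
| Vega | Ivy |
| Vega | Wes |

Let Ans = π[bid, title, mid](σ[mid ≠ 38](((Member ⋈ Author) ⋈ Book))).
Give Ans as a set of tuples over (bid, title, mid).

Joining Member and Author on mid yields {(38, 11, 2003, eng, Vega), (38, 11, 2003, hr, Beta), (38, 11, 2003, mkt, Omega), (38, 23, 1992, eng, Vega), (38, 23, 1992, hr, Beta), (38, 23, 1992, mkt, Omega), (38, 4, 1996, eng, Vega), (38, 4, 1996, hr, Beta), (38, 4, 1996, mkt, Omega), (38, 6, 1980, eng, Vega), (38, 6, 1980, hr, Beta), (38, 6, 1980, mkt, Omega), (8, 28, 2020, cs, Alpha), (8, 28, 2020, ops, Nova), (8, 28, 2020, p1, Omega), (8, 3, 2018, cs, Alpha), (8, 3, 2018, ops, Nova), (8, 3, 2018, p1, Omega), (8, 32, 2011, cs, Alpha), (8, 32, 2011, ops, Nova), (8, 32, 2011, p1, Omega), (8, 9, 1989, cs, Alpha), (8, 9, 1989, ops, Nova), (8, 9, 1989, p1, Omega)}.
Joining (Member ⋈ Author) and Book on title yields {(38, 11, 2003, eng, Vega, Dee), (38, 11, 2003, eng, Vega, Ivy), (38, 11, 2003, eng, Vega, Wes), (38, 11, 2003, hr, Beta, Lee), (38, 11, 2003, hr, Beta, Wes), (38, 23, 1992, eng, Vega, Dee), (38, 23, 1992, eng, Vega, Ivy), (38, 23, 1992, eng, Vega, Wes), (38, 23, 1992, hr, Beta, Lee), (38, 23, 1992, hr, Beta, Wes), (38, 4, 1996, eng, Vega, Dee), (38, 4, 1996, eng, Vega, Ivy), (38, 4, 1996, eng, Vega, Wes), (38, 4, 1996, hr, Beta, Lee), (38, 4, 1996, hr, Beta, Wes), (38, 6, 1980, eng, Vega, Dee), (38, 6, 1980, eng, Vega, Ivy), (38, 6, 1980, eng, Vega, Wes), (38, 6, 1980, hr, Beta, Lee), (38, 6, 1980, hr, Beta, Wes), (8, 28, 2020, cs, Alpha, Dee), (8, 28, 2020, ops, Nova, Wes), (8, 3, 2018, cs, Alpha, Dee), (8, 3, 2018, ops, Nova, Wes), (8, 32, 2011, cs, Alpha, Dee), (8, 32, 2011, ops, Nova, Wes), (8, 9, 1989, cs, Alpha, Dee), (8, 9, 1989, ops, Nova, Wes)}.
Selection mid ≠ 38: {(8, 28, 2020, cs, Alpha, Dee), (8, 28, 2020, ops, Nova, Wes), (8, 3, 2018, cs, Alpha, Dee), (8, 3, 2018, ops, Nova, Wes), (8, 32, 2011, cs, Alpha, Dee), (8, 32, 2011, ops, Nova, Wes), (8, 9, 1989, cs, Alpha, Dee), (8, 9, 1989, ops, Nova, Wes)}
Projecting to bid, title, mid: {(28, Alpha, 8), (28, Nova, 8), (3, Alpha, 8), (3, Nova, 8), (32, Alpha, 8), (32, Nova, 8), (9, Alpha, 8), (9, Nova, 8)}

{(28, Alpha, 8), (28, Nova, 8), (3, Alpha, 8), (3, Nova, 8), (32, Alpha, 8), (32, Nova, 8), (9, Alpha, 8), (9, Nova, 8)}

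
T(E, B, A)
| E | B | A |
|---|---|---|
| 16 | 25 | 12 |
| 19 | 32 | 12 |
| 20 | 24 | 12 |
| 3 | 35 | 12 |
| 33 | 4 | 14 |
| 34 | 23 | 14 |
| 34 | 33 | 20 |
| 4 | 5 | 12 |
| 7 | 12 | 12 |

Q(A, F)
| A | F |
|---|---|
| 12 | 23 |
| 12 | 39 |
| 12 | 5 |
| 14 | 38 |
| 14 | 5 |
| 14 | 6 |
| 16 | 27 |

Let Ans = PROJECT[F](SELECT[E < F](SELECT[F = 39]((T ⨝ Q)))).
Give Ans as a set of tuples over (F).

{39}

T ⋈ Q (natural join on A): {(16, 25, 12, 23), (16, 25, 12, 39), (16, 25, 12, 5), (19, 32, 12, 23), (19, 32, 12, 39), (19, 32, 12, 5), (20, 24, 12, 23), (20, 24, 12, 39), (20, 24, 12, 5), (3, 35, 12, 23), (3, 35, 12, 39), (3, 35, 12, 5), (33, 4, 14, 38), (33, 4, 14, 5), (33, 4, 14, 6), (34, 23, 14, 38), (34, 23, 14, 5), (34, 23, 14, 6), (4, 5, 12, 23), (4, 5, 12, 39), (4, 5, 12, 5), (7, 12, 12, 23), (7, 12, 12, 39), (7, 12, 12, 5)}
Selection F = 39: {(16, 25, 12, 39), (19, 32, 12, 39), (20, 24, 12, 39), (3, 35, 12, 39), (4, 5, 12, 39), (7, 12, 12, 39)}
Selection E < F: {(16, 25, 12, 39), (19, 32, 12, 39), (20, 24, 12, 39), (3, 35, 12, 39), (4, 5, 12, 39), (7, 12, 12, 39)}
π[F]: project onto (F) (5 duplicate(s) eliminated) → {39}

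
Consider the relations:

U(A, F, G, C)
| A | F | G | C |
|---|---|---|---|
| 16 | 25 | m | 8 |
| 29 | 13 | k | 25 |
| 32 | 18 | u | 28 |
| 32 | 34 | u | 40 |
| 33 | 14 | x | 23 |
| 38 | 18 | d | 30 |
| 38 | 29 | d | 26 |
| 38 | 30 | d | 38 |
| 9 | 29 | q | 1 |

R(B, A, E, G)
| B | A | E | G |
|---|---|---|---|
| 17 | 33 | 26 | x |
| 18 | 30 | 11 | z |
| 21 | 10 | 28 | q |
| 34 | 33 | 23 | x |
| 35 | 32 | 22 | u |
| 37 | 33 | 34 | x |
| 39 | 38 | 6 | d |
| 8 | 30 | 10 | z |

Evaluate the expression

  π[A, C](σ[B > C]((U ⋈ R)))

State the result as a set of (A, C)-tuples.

Joining U and R on A, G yields {(32, 18, u, 28, 35, 22), (32, 34, u, 40, 35, 22), (33, 14, x, 23, 17, 26), (33, 14, x, 23, 34, 23), (33, 14, x, 23, 37, 34), (38, 18, d, 30, 39, 6), (38, 29, d, 26, 39, 6), (38, 30, d, 38, 39, 6)}.
Filtering on B > C leaves {(32, 18, u, 28, 35, 22), (33, 14, x, 23, 34, 23), (33, 14, x, 23, 37, 34), (38, 18, d, 30, 39, 6), (38, 29, d, 26, 39, 6), (38, 30, d, 38, 39, 6)}.
Projecting to A, C (1 duplicate(s) eliminated): {(32, 28), (33, 23), (38, 26), (38, 30), (38, 38)}

{(32, 28), (33, 23), (38, 26), (38, 30), (38, 38)}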